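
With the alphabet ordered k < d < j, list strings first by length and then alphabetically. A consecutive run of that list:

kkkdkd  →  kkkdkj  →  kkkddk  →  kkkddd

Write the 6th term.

kkkdjk

Continuing the enumeration 2 steps past kkkddd: kkkddd → kkkddj → (answer).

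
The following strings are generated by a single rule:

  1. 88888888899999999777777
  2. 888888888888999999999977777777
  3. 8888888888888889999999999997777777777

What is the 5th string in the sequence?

888888888888888888888999999999999999977777777777777

Each string has the form 8^{3n} 9^{2n+2} 7^{2n}, where the shown terms are n = 3, 4, 5.
At n = 7 the blocks have lengths 21, 16, 14.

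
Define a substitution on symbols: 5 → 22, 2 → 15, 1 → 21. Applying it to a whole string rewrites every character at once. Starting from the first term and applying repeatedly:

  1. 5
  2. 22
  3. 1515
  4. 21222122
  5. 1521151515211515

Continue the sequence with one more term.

Rewriting the 16 symbols of 1521151515211515 one by one yields 21 22 15 21 21 22 21 22 21 22 15 21 21 22 21 22; concatenated:

21221521212221222122152121222122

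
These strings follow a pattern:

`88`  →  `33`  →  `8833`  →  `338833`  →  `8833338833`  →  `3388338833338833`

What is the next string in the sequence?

From term 3 onward, concatenate the second-to-last term with the last: 88·33 = 8833, 33·8833 = 338833, …
Continuing: 8833338833 · 3388338833338833 gives term 7.

88333388333388338833338833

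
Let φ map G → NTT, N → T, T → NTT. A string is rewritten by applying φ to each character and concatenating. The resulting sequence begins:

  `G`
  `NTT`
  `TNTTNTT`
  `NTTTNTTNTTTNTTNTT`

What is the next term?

TNTTNTTNTTTNTTNTTTNTTNTTNTTTNTTNTTTNTTNTT

Applying the rule to each of the 17 symbols of NTTTNTTNTTTNTTNTT gives the pieces T NTT NTT NTT T NTT NTT T NTT NTT NTT T NTT NTT T NTT NTT, which concatenate to the answer.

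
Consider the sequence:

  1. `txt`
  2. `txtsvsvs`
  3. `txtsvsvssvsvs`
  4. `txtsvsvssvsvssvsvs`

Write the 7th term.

Each term is the previous one with svsvs appended.
From txtsvsvssvsvssvsvs, 3 further steps: txtsvsvssvsvssvsvs → txtsvsvssvsvssvsvssvsvs → txtsvsvssvsvssvsvssvsvssvsvs → (answer).

txtsvsvssvsvssvsvssvsvssvsvssvsvs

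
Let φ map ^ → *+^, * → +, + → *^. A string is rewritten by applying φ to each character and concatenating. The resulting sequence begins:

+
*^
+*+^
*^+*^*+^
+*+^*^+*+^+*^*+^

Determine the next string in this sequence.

*^+*^*+^+*+^*^+*^*+^*^+*+^+*^*+^

φ(+*+^*^+*+^+*^*+^) expands symbol-by-symbol to *^ + *^ *+^ + *+^ *^ + *^ *+^ *^ + *+^ + *^ *+^; joining the 16 pieces gives the next term.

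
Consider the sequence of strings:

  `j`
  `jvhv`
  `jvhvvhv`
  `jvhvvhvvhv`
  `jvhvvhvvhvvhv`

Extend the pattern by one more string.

jvhvvhvvhvvhvvhv

The strings grow by a fixed suffix vhv each time.
So the next term is jvhvvhvvhvvhv·vhv.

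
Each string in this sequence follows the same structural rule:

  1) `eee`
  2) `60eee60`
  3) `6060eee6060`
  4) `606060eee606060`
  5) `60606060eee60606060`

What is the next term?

6060606060eee6060606060

s(k+1) = 60·s(k)·60, so each term gains 60 as a prefix and 60 as a suffix.
One more step from 60606060eee60606060 gives the answer.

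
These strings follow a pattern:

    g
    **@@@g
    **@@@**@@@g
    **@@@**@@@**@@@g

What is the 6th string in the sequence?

Each term is the previous one with **@@@ prepended.
From **@@@**@@@**@@@g, 2 further steps: **@@@**@@@**@@@g → **@@@**@@@**@@@**@@@g → (answer).

**@@@**@@@**@@@**@@@**@@@g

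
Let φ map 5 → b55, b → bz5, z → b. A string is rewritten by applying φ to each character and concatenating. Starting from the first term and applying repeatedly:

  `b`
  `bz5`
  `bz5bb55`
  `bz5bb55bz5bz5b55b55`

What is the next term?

Rewriting the 19 symbols of bz5bb55bz5bz5b55b55 one by one yields bz5 b b55 bz5 bz5 b55 b55 bz5 b b55 bz5 b b55 bz5 b55 b55 bz5 b55 b55; concatenated:

bz5bb55bz5bz5b55b55bz5bb55bz5bb55bz5b55b55bz5b55b55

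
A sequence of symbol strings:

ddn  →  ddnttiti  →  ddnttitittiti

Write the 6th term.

ddnttitittitittitittitittiti

The strings grow by a fixed suffix ttiti each time.
From ddnttitittiti, 3 further steps: ddnttitittiti → ddnttitittitittiti → ddnttitittitittitittiti → (answer).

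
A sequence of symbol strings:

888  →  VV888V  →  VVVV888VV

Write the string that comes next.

Each term wraps the previous one in VV on the left and V on the right.
Applying this once more to VVVV888VV:

VVVVVV888VVV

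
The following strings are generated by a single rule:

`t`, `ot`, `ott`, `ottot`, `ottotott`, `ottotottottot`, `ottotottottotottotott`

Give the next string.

From term 3 onward, concatenate the last term with the second-to-last: ot·t = ott, ott·ot = ottot, …
So term 8 is ottotottottotottotott·ottotottottot.

ottotottottotottotottottotottottot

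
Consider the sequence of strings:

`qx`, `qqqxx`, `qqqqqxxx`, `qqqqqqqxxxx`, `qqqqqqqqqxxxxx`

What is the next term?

Term n consists of 2n-1 q's, followed by n x's (n = 1, 2, …).
At n = 6 the blocks have lengths 11, 6.

qqqqqqqqqqqxxxxxx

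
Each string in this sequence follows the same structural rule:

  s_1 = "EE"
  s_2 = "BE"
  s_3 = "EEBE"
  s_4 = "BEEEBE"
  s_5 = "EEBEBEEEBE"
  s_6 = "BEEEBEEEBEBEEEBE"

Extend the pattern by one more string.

This is a Fibonacci-style word recurrence s(k) = s(k−2)·s(k−1): e.g. EE·BE = EEBE.
Continuing: EEBEBEEEBE · BEEEBEEEBEBEEEBE gives term 7.

EEBEBEEEBEBEEEBEEEBEBEEEBE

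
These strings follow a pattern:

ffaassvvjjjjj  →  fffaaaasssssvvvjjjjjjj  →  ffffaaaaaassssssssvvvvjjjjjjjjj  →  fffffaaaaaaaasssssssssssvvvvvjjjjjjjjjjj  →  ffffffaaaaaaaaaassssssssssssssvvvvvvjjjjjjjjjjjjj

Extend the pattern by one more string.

fffffffaaaaaaaaaaaasssssssssssssssssvvvvvvvjjjjjjjjjjjjjjj

The n-th term is n+1 f's then 2n a's then 3n-1 s's then n+1 v's then 2n+3 j's (n = 1, 2, …).
For the next term, n = 6, so the run lengths are 7, 12, 17, 7, 15.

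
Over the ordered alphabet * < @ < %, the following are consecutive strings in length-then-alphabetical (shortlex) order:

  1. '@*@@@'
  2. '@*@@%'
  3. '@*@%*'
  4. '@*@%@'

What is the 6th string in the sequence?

Continuing the enumeration 2 steps past @*@%@: @*@%@ → @*@%% → (answer).

@*%**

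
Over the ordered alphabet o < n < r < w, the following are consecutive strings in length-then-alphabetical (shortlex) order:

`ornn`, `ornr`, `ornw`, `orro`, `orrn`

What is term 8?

orwo

Advancing 3 positions from orrn through orrn → orrr → orrw reaches term 8.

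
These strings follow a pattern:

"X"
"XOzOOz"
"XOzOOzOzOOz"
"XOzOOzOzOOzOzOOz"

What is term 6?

Every step adds OzOOz to the end: s(k+1) = s(k)·OzOOz.
From XOzOOzOzOOzOzOOz, 2 further steps: XOzOOzOzOOzOzOOz → XOzOOzOzOOzOzOOzOzOOz → (answer).

XOzOOzOzOOzOzOOzOzOOzOzOOz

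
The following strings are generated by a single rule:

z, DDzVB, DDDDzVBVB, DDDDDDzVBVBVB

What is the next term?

s(k+1) = DD·s(k)·VB, so each term gains DD as a prefix and VB as a suffix.
One more step from DDDDDDzVBVBVB gives the answer.

DDDDDDDDzVBVBVBVB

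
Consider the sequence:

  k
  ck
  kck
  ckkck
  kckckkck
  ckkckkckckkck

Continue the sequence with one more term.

From term 3 onward, concatenate the second-to-last term with the last: k·ck = kck, ck·kck = ckkck, …
The next term joins kckckkck and ckkckkckckkck.

kckckkckckkckkckckkck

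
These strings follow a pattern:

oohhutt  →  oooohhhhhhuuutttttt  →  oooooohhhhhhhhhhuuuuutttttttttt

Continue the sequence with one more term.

Term n consists of 2n o's, followed by 4n-2 h's, followed by 2n-1 u's, followed by 4n-2 t's (n = 1, 2, …).
Setting n = 4 gives 8, 14, 7, 14 characters in each block.

oooooooohhhhhhhhhhhhhhuuuuuuutttttttttttttt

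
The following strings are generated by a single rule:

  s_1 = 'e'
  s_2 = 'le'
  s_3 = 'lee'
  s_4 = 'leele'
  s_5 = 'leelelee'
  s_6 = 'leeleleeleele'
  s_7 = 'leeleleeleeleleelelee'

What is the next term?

This is a Fibonacci-style word recurrence s(k) = s(k−1)·s(k−2): e.g. le·e = lee.
So term 8 is leeleleeleeleleelelee·leeleleeleele.

leeleleeleeleleeleleeleeleleeleele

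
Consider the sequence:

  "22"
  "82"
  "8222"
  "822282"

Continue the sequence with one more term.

From term 3 onward, concatenate the last term with the second-to-last: 82·22 = 8222, 8222·82 = 822282, …
So term 5 is 822282·8222.

8222828222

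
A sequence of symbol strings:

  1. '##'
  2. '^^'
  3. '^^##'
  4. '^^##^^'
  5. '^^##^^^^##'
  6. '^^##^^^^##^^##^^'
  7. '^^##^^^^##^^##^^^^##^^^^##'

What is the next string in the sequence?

This is a Fibonacci-style word recurrence s(k) = s(k−1)·s(k−2): e.g. ^^·## = ^^##.
So term 8 is ^^##^^^^##^^##^^^^##^^^^##·^^##^^^^##^^##^^.

^^##^^^^##^^##^^^^##^^^^##^^##^^^^##^^##^^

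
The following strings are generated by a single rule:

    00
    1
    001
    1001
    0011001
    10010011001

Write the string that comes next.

001100110010011001

From term 3 onward, concatenate the second-to-last term with the last: 00·1 = 001, 1·001 = 1001, …
Continuing: 0011001 · 10010011001 gives term 7.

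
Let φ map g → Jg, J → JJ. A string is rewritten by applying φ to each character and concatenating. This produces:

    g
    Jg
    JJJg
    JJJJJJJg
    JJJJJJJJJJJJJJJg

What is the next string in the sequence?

JJJJJJJJJJJJJJJJJJJJJJJJJJJJJJJg

φ(JJJJJJJJJJJJJJJg) expands symbol-by-symbol to JJ JJ JJ JJ JJ JJ JJ JJ JJ JJ JJ JJ JJ JJ JJ Jg; joining the 16 pieces gives the next term.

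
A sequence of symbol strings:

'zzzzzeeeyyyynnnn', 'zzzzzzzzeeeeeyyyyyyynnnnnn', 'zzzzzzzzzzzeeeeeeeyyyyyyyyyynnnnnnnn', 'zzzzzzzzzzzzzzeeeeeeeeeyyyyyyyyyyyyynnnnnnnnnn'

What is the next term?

zzzzzzzzzzzzzzzzzeeeeeeeeeeeyyyyyyyyyyyyyyyynnnnnnnnnnnn

Each string has the form z^{3n+2} e^{2n+1} y^{3n+1} n^{2n+2} (n = 1, 2, …).
At n = 5 the blocks have lengths 17, 11, 16, 12.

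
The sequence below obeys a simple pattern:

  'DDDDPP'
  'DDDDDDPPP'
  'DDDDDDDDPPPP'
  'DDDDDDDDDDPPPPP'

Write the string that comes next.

Each string has the form D^{2n} P^{n}, where the shown terms are n = 2, 3, 4, 5.
At n = 6 the blocks have lengths 12, 6.

DDDDDDDDDDDDPPPPPP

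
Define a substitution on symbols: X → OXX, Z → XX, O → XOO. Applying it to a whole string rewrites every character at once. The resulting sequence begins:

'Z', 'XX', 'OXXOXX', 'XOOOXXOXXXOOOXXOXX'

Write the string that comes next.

Replace each of the 18 characters of XOOOXXOXXXOOOXXOXX in place — OXX XOO XOO XOO OXX OXX XOO OXX OXX OXX XOO XOO XOO OXX OXX XOO OXX OXX — and concatenate.

OXXXOOXOOXOOOXXOXXXOOOXXOXXOXXXOOXOOXOOOXXOXXXOOOXXOXX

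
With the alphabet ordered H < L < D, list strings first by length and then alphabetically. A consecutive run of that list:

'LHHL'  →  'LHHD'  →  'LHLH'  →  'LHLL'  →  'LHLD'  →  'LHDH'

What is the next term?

LHDL

Treat LHDH as a base-3 numeral over the given alphabet and add one, carrying through any trailing D's.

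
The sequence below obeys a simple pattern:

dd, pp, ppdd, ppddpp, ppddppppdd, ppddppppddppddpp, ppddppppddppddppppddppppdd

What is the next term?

ppddppppddppddppppddppppddppddppppddppddpp

Each term (from the third on) is the previous term followed by the one before it: term 3 = pp·dd = ppdd.
Continuing: ppddppppddppddppppddppppdd · ppddppppddppddpp gives term 8.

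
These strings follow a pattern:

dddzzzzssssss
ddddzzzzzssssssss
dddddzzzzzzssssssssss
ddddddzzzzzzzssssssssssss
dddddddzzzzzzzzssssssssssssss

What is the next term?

ddddddddzzzzzzzzzssssssssssssssss

The n-th term is n d's then n+1 z's then 2n s's, where the shown terms are n = 3, 4, 5, 6, 7.
Setting n = 8 gives 8, 9, 16 characters in each block.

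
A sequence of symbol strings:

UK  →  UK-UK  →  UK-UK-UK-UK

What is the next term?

Every step duplicates the string with '-' between the halves.
Doubling UK-UK-UK-UK with '-' between the halves:

UK-UK-UK-UK-UK-UK-UK-UK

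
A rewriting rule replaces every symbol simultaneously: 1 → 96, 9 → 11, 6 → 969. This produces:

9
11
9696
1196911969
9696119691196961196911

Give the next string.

Rewriting the 22 symbols of 9696119691196961196911 one by one yields 11 969 11 969 96 96 11 969 11 96 96 11 969 11 969 96 96 11 969 11 96 96; concatenated:

11969119699696119691196961196911969969611969119696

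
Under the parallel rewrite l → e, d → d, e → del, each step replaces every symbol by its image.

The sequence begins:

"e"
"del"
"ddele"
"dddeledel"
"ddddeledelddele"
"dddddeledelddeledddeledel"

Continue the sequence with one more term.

Applying the rule to each of the 25 symbols of dddddeledelddeledddeledel gives the pieces d d d d d del e del d del e d d del e del d d d del e del d del e, which concatenate to the answer.

ddddddeledelddeledddeledelddddeledelddele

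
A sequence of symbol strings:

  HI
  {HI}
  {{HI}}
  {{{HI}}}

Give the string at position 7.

{{{{{{HI}}}}}}

Every step adds { to the front and } to the end of the previous string.
From {{{HI}}}, 3 further steps: {{{HI}}} → {{{{HI}}}} → {{{{{HI}}}}} → (answer).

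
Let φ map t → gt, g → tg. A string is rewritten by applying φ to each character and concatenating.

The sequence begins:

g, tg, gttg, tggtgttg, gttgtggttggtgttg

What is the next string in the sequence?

Rewriting the 16 symbols of gttgtggttggtgttg one by one yields tg gt gt tg gt tg tg gt gt tg tg gt tg gt gt tg; concatenated:

tggtgttggttgtggtgttgtggttggtgttg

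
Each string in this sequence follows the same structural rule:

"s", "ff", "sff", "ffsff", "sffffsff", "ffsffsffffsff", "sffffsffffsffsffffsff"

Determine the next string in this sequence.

This is a Fibonacci-style word recurrence s(k) = s(k−2)·s(k−1): e.g. s·ff = sff.
The next term joins ffsffsffffsff and sffffsffffsffsffffsff.

ffsffsffffsffsffffsffffsffsffffsff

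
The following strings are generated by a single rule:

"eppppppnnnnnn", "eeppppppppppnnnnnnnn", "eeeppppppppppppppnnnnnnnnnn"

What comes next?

eeeeppppppppppppppppppnnnnnnnnnnnn

Reading off run lengths: e runs 1, 2, 3; p runs 6, 10, 14; n runs 6, 8, 10 — each is linear in n, where the shown terms are n = 2, 3, 4.
Setting n = 5 gives 4, 18, 12 characters in each block.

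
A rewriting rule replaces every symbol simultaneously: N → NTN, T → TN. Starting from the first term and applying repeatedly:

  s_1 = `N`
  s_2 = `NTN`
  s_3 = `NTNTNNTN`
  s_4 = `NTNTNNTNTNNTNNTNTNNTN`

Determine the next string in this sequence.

NTNTNNTNTNNTNNTNTNNTNTNNTNNTNTNNTNNTNTNNTNTNNTNNTNTNNTN

Applying the rule to each of the 21 symbols of NTNTNNTNTNNTNNTNTNNTN gives the pieces NTN TN NTN TN NTN NTN TN NTN TN NTN NTN TN NTN NTN TN NTN TN NTN NTN TN NTN, which concatenate to the answer.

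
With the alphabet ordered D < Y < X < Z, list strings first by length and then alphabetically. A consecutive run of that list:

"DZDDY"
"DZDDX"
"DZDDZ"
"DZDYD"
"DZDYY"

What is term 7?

Stepping forward 2 times from DZDYY: DZDYY → DZDYX, then the target.

DZDYZ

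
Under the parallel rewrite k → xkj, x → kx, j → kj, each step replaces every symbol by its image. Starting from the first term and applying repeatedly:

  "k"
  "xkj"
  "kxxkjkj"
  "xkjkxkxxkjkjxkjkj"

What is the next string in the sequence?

Rewriting the 17 symbols of xkjkxkxxkjkjxkjkj one by one yields kx xkj kj xkj kx xkj kx kx xkj kj xkj kj kx xkj kj xkj kj; concatenated:

kxxkjkjxkjkxxkjkxkxxkjkjxkjkjkxxkjkjxkjkj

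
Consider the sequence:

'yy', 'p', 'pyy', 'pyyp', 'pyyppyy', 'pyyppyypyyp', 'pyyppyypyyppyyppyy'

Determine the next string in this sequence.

Each term (from the third on) is the previous term followed by the one before it: term 3 = p·yy = pyy.
The next term joins pyyppyypyyppyyppyy and pyyppyypyyp.

pyyppyypyyppyyppyypyyppyypyyp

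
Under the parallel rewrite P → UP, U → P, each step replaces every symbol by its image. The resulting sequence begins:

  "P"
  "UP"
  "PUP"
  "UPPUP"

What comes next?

PUPUPPUP

Rewriting each symbol of UPPUP: U→P, P→UP, P→UP, U→P, P→UP, which concatenates to P UP UP P UP.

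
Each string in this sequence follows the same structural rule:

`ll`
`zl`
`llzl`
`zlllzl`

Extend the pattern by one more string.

llzlzlllzl

This is a Fibonacci-style word recurrence s(k) = s(k−2)·s(k−1): e.g. ll·zl = llzl.
Continuing: llzl · zlllzl gives term 5.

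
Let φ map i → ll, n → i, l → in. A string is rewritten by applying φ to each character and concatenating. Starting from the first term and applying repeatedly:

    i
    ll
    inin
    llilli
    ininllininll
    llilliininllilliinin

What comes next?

Applying the rule to each of the 20 symbols of llilliininllilliinin gives the pieces in in ll in in ll ll i ll i in in ll in in ll ll i ll i, which concatenate to the answer.

ininllininllllilliininllininllllilli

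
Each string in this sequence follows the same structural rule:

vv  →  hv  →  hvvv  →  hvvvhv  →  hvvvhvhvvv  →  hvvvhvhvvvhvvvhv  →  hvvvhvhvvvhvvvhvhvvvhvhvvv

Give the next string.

From term 3 onward, concatenate the last term with the second-to-last: hv·vv = hvvv, hvvv·hv = hvvvhv, …
So term 8 is hvvvhvhvvvhvvvhvhvvvhvhvvv·hvvvhvhvvvhvvvhv.

hvvvhvhvvvhvvvhvhvvvhvhvvvhvvvhvhvvvhvvvhv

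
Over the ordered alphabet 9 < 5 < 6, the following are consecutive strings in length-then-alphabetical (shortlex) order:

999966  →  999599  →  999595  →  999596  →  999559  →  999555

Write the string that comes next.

999556

Find the rightmost character of 999555 below 6, bump it to the next letter, and reset everything to its right to 9.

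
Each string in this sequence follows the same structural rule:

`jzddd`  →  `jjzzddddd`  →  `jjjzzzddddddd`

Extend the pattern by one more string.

Each string has the form j^{n} z^{n} d^{2n+1} (n = 1, 2, …).
For the next term, n = 4, so the run lengths are 4, 4, 9.

jjjjzzzzddddddddd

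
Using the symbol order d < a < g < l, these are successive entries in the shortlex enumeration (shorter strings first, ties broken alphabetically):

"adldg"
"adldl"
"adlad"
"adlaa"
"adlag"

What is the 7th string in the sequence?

Stepping forward 2 times from adlag: adlag → adlal, then the target.

adlgd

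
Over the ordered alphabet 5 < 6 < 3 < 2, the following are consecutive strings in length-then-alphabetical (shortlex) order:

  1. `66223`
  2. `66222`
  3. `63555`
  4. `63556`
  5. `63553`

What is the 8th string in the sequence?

63566

Stepping forward 3 times from 63553: 63553 → 63552 → 63565, then the target.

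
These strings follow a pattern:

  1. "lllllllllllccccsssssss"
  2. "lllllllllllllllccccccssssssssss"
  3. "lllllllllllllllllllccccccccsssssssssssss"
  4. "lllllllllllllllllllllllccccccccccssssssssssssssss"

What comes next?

Each string has the form l^{4n+3} c^{2n} s^{3n+1}, where the shown terms are n = 2, 3, 4, 5.
Setting n = 6 gives 27, 12, 19 characters in each block.

lllllllllllllllllllllllllllccccccccccccsssssssssssssssssss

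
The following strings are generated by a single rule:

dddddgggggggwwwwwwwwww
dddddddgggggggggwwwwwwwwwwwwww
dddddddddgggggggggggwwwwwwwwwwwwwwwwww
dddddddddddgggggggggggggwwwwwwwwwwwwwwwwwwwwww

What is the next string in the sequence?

dddddddddddddgggggggggggggggwwwwwwwwwwwwwwwwwwwwwwwwww

Term n consists of 2n+1 d's, followed by 2n+3 g's, followed by 4n+2 w's, where the shown terms are n = 2, 3, 4, 5.
Setting n = 6 gives 13, 15, 26 characters in each block.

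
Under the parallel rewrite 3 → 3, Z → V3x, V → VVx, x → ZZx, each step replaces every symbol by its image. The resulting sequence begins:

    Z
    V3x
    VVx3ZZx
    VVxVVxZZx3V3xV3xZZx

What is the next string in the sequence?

VVxVVxZZxVVxVVxZZxV3xV3xZZx3VVx3ZZxVVx3ZZxV3xV3xZZx

Replace each of the 19 characters of VVxVVxZZx3V3xV3xZZx in place — VVx VVx ZZx VVx VVx ZZx V3x V3x ZZx 3 VVx 3 ZZx VVx 3 ZZx V3x V3x ZZx — and concatenate.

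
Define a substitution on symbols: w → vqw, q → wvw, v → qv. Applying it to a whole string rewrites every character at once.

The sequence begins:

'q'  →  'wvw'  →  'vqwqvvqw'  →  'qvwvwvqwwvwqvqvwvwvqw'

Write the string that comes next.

wvwqvvqwqvvqwqvwvwvqwvqwqvvqwwvwqvwvwqvvqwqvvqwqvwvwvqw

Replace each of the 21 characters of qvwvwvqwwvwqvqvwvwvqw in place — wvw qv vqw qv vqw qv wvw vqw vqw qv vqw wvw qv wvw qv vqw qv vqw qv wvw vqw — and concatenate.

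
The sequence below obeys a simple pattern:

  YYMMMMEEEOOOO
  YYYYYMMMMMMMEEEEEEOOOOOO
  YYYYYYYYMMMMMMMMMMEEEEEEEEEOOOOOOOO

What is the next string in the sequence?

Each string has the form Y^{3n-1} M^{3n+1} E^{3n} O^{2n+2} (n = 1, 2, …).
At n = 4 the blocks have lengths 11, 13, 12, 10.

YYYYYYYYYYYMMMMMMMMMMMMMEEEEEEEEEEEEOOOOOOOOOO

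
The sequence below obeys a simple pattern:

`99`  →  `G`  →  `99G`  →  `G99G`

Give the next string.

Each term (from the third on) is the two preceding terms concatenated in order: term 3 = 99·G = 99G.
So term 5 is 99G·G99G.

99GG99G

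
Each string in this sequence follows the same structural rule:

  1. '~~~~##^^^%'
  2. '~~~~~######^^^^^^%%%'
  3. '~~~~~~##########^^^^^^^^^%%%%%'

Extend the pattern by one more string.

Reading off run lengths: ~ runs 4, 5, 6; # runs 2, 6, 10; ^ runs 3, 6, 9; % runs 1, 3, 5 — each is linear in n (n = 1, 2, …).
At n = 4 the blocks have lengths 7, 14, 12, 7.

~~~~~~~##############^^^^^^^^^^^^%%%%%%%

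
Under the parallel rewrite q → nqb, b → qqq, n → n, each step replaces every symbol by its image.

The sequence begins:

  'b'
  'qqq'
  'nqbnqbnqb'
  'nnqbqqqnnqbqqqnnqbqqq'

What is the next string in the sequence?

Rewriting the 21 symbols of nnqbqqqnnqbqqqnnqbqqq one by one yields n n nqb qqq nqb nqb nqb n n nqb qqq nqb nqb nqb n n nqb qqq nqb nqb nqb; concatenated:

nnnqbqqqnqbnqbnqbnnnqbqqqnqbnqbnqbnnnqbqqqnqbnqbnqb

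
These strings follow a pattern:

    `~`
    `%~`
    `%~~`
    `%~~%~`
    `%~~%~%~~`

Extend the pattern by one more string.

This is a Fibonacci-style word recurrence s(k) = s(k−1)·s(k−2): e.g. %~·~ = %~~.
Continuing: %~~%~%~~ · %~~%~ gives term 6.

%~~%~%~~%~~%~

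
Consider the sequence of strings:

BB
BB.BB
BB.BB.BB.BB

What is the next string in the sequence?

Each string is two copies of the previous one joined by '.'.
So the next term is two copies of BB.BB.BB.BB with '.' between the halves.

BB.BB.BB.BB.BB.BB.BB.BB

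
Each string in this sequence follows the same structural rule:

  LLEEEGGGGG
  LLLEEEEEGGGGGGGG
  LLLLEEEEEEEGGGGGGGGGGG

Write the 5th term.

Each string has the form L^{n+1} E^{2n+1} G^{3n+2} (n = 1, 2, …).
At n = 5 the blocks have lengths 6, 11, 17.

LLLLLLEEEEEEEEEEEGGGGGGGGGGGGGGGGG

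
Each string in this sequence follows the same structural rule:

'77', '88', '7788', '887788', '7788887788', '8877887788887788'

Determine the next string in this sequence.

77888877888877887788887788

From term 3 onward, concatenate the second-to-last term with the last: 77·88 = 7788, 88·7788 = 887788, …
Continuing: 7788887788 · 8877887788887788 gives term 7.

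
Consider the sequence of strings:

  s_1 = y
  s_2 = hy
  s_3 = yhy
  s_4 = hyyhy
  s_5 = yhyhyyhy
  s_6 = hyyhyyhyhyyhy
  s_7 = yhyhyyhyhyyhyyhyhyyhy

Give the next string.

hyyhyyhyhyyhyyhyhyyhyhyyhyyhyhyyhy

Each term (from the third on) is the two preceding terms concatenated in order: term 3 = y·hy = yhy.
So term 8 is hyyhyyhyhyyhy·yhyhyyhyhyyhyyhyhyyhy.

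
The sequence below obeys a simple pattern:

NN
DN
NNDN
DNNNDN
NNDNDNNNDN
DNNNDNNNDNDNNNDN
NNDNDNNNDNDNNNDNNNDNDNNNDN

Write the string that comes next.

DNNNDNNNDNDNNNDNNNDNDNNNDNDNNNDNNNDNDNNNDN

Each term (from the third on) is the two preceding terms concatenated in order: term 3 = NN·DN = NNDN.
The next term joins DNNNDNNNDNDNNNDN and NNDNDNNNDNDNNNDNNNDNDNNNDN.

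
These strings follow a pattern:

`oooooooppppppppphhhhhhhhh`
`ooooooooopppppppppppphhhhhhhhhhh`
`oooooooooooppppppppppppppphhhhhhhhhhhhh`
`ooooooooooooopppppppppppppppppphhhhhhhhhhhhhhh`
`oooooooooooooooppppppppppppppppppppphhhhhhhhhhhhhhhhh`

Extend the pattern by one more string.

ooooooooooooooooopppppppppppppppppppppppphhhhhhhhhhhhhhhhhhh

Each string has the form o^{2n+1} p^{3n} h^{2n+3}, where the shown terms are n = 3, 4, 5, 6, 7.
At n = 8 the blocks have lengths 17, 24, 19.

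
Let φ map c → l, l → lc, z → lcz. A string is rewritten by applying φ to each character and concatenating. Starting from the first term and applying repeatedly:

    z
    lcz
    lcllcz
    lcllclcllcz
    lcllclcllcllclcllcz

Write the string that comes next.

lcllclcllcllclcllclcllcllclcllcz

φ(lcllclcllcllclcllcz) expands symbol-by-symbol to lc l lc lc l lc l lc lc l lc lc l lc l lc lc l lcz; joining the 19 pieces gives the next term.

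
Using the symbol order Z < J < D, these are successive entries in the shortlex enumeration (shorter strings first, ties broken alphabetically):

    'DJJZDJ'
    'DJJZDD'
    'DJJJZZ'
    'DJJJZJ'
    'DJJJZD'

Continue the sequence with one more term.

Treat DJJJZD as a base-3 numeral over the given alphabet and add one, carrying through any trailing D's.

DJJJJZ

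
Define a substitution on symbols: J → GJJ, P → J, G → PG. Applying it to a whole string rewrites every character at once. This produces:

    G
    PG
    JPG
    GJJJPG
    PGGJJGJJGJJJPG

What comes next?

Rewriting the 14 symbols of PGGJJGJJGJJJPG one by one yields J PG PG GJJ GJJ PG GJJ GJJ PG GJJ GJJ GJJ J PG; concatenated:

JPGPGGJJGJJPGGJJGJJPGGJJGJJGJJJPG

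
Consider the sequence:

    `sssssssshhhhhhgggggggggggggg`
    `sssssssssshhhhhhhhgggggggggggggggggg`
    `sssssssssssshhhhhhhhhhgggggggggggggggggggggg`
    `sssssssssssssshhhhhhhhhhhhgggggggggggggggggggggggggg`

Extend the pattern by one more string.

Reading off run lengths: s runs 8, 10, 12, 14; h runs 6, 8, 10, 12; g runs 14, 18, 22, 26 — each is linear in n, where the shown terms are n = 3, 4, 5, 6.
For the next term, n = 7, so the run lengths are 16, 14, 30.

sssssssssssssssshhhhhhhhhhhhhhgggggggggggggggggggggggggggggg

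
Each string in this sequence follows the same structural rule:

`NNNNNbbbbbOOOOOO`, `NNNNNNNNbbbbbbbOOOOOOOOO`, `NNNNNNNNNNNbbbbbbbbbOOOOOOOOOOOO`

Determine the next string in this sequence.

The n-th term is 3n-1 N's then 2n+1 b's then 3n O's, where the shown terms are n = 2, 3, 4.
Setting n = 5 gives 14, 11, 15 characters in each block.

NNNNNNNNNNNNNNbbbbbbbbbbbOOOOOOOOOOOOOOO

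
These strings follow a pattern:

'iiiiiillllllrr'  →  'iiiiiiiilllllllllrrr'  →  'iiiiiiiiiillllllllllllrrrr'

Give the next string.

Term n consists of 2n+2 i's, followed by 3n l's, followed by n r's, where the shown terms are n = 2, 3, 4.
Setting n = 5 gives 12, 15, 5 characters in each block.

iiiiiiiiiiiilllllllllllllllrrrrr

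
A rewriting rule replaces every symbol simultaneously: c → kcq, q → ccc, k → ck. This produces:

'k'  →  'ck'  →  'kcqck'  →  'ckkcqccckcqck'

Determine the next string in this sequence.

φ(ckkcqccckcqck) expands symbol-by-symbol to kcq ck ck kcq ccc kcq kcq kcq ck kcq ccc kcq ck; joining the 13 pieces gives the next term.

kcqckckkcqccckcqkcqkcqckkcqccckcqck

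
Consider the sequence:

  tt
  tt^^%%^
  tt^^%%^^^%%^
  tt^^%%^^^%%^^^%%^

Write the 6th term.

tt^^%%^^^%%^^^%%^^^%%^^^%%^

Each term is the previous one with ^^%%^ appended.
From tt^^%%^^^%%^^^%%^, 2 further steps: tt^^%%^^^%%^^^%%^ → tt^^%%^^^%%^^^%%^^^%%^ → (answer).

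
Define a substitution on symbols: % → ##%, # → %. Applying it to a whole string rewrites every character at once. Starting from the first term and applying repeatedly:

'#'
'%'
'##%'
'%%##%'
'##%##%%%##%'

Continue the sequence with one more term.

Apply φ to ##%##%%%##% symbol by symbol: #→%, #→%, %→##%, #→%, #→%, %→##%, %→##%, %→##%, #→%, #→%, %→##%; joined: % % ##% % % ##% ##% ##% % % ##%.

%%##%%%##%##%##%%%##%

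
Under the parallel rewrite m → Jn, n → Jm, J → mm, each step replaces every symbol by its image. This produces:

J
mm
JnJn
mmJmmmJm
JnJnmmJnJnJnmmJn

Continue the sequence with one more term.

Rewriting the 16 symbols of JnJnmmJnJnJnmmJn one by one yields mm Jm mm Jm Jn Jn mm Jm mm Jm mm Jm Jn Jn mm Jm; concatenated:

mmJmmmJmJnJnmmJmmmJmmmJmJnJnmmJm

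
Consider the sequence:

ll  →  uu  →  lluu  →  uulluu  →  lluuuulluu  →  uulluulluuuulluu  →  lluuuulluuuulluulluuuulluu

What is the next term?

From term 3 onward, concatenate the second-to-last term with the last: ll·uu = lluu, uu·lluu = uulluu, …
So term 8 is uulluulluuuulluu·lluuuulluuuulluulluuuulluu.

uulluulluuuulluulluuuulluuuulluulluuuulluu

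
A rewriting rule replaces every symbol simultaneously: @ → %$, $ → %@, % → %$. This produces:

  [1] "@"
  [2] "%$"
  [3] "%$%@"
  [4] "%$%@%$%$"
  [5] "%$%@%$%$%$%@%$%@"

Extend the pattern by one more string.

%$%@%$%$%$%@%$%@%$%@%$%$%$%@%$%$

Applying the rule to each of the 16 symbols of %$%@%$%$%$%@%$%@ gives the pieces %$ %@ %$ %$ %$ %@ %$ %@ %$ %@ %$ %$ %$ %@ %$ %$, which concatenate to the answer.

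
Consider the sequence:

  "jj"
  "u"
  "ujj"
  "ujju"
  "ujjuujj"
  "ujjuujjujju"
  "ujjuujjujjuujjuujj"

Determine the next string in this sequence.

ujjuujjujjuujjuujjujjuujjujju

Each term (from the third on) is the previous term followed by the one before it: term 3 = u·jj = ujj.
So term 8 is ujjuujjujjuujjuujj·ujjuujjujju.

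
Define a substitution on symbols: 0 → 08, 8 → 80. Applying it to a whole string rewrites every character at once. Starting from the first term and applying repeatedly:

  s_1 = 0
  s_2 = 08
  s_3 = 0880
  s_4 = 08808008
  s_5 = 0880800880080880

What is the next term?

08808008800808808008088008808008

φ(0880800880080880) expands symbol-by-symbol to 08 80 80 08 80 08 08 80 80 08 08 80 08 80 80 08; joining the 16 pieces gives the next term.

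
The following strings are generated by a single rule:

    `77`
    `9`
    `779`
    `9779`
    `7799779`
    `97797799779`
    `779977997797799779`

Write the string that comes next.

This is a Fibonacci-style word recurrence s(k) = s(k−2)·s(k−1): e.g. 77·9 = 779.
So term 8 is 97797799779·779977997797799779.

97797799779779977997797799779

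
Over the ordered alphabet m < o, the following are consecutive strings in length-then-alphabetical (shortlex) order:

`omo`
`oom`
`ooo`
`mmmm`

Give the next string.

mmmo

Find the rightmost character of mmmm below o, bump it to the next letter, and reset everything to its right to m.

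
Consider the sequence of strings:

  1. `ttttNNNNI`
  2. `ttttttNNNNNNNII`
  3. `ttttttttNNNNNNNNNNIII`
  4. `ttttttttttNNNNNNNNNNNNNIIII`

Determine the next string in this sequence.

ttttttttttttNNNNNNNNNNNNNNNNIIIII

Each string has the form t^{2n+2} N^{3n+1} I^{n} (n = 1, 2, …).
Setting n = 5 gives 12, 16, 5 characters in each block.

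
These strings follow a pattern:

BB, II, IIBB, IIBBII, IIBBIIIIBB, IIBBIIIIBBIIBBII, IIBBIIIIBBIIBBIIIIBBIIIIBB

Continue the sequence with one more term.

This is a Fibonacci-style word recurrence s(k) = s(k−1)·s(k−2): e.g. II·BB = IIBB.
The next term joins IIBBIIIIBBIIBBIIIIBBIIIIBB and IIBBIIIIBBIIBBII.

IIBBIIIIBBIIBBIIIIBBIIIIBBIIBBIIIIBBIIBBII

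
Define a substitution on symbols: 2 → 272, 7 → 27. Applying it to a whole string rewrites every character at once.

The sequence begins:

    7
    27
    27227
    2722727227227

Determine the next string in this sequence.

2722727227227272272722722727227227

φ(2722727227227) expands symbol-by-symbol to 272 27 272 272 27 272 27 272 272 27 272 272 27; joining the 13 pieces gives the next term.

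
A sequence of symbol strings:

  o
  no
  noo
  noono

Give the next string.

noononoo

This is a Fibonacci-style word recurrence s(k) = s(k−1)·s(k−2): e.g. no·o = noo.
The next term joins noono and noo.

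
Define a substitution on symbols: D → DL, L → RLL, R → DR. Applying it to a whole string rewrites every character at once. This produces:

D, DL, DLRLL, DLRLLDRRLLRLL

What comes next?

Rewriting the 13 symbols of DLRLLDRRLLRLL one by one yields DL RLL DR RLL RLL DL DR DR RLL RLL DR RLL RLL; concatenated:

DLRLLDRRLLRLLDLDRDRRLLRLLDRRLLRLL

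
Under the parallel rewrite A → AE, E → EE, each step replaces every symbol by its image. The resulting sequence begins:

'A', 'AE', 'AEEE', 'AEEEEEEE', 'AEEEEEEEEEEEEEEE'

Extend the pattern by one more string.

AEEEEEEEEEEEEEEEEEEEEEEEEEEEEEEE

φ(AEEEEEEEEEEEEEEE) expands symbol-by-symbol to AE EE EE EE EE EE EE EE EE EE EE EE EE EE EE EE; joining the 16 pieces gives the next term.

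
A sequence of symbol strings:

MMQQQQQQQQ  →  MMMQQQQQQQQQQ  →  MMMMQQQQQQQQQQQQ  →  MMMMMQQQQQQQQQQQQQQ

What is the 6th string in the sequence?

MMMMMMMQQQQQQQQQQQQQQQQQQ

The n-th term is n-1 M's then 2n+2 Q's, where the shown terms are n = 3, 4, 5, 6.
For term 6, n = 8, so the run lengths are 7, 18.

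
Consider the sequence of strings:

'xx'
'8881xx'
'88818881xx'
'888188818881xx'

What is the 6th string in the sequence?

88818881888188818881xx

The strings grow by a fixed prefix 8881 each time.
From 888188818881xx, 2 further steps: 888188818881xx → 8881888188818881xx → (answer).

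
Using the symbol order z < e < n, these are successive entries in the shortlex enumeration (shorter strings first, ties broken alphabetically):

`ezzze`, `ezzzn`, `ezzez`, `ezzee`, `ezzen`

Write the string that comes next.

ezznz

The successor of ezzen increments the rightmost position that isn't already n and resets every position after it to z.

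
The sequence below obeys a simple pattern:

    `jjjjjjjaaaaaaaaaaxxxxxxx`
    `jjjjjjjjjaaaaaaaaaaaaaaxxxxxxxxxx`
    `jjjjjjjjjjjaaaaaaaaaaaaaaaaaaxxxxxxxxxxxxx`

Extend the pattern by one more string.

Each string has the form j^{2n+3} a^{4n+2} x^{3n+1}, where the shown terms are n = 2, 3, 4.
For the next term, n = 5, so the run lengths are 13, 22, 16.

jjjjjjjjjjjjjaaaaaaaaaaaaaaaaaaaaaaxxxxxxxxxxxxxxxx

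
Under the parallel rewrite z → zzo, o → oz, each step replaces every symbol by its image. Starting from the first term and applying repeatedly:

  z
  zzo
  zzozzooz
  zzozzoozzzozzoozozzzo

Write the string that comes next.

φ(zzozzoozzzozzoozozzzo) expands symbol-by-symbol to zzo zzo oz zzo zzo oz oz zzo zzo zzo oz zzo zzo oz oz zzo oz zzo zzo zzo oz; joining the 21 pieces gives the next term.

zzozzoozzzozzoozozzzozzozzoozzzozzoozozzzoozzzozzozzooz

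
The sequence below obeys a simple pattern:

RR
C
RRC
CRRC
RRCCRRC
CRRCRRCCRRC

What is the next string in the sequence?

From term 3 onward, concatenate the second-to-last term with the last: RR·C = RRC, C·RRC = CRRC, …
The next term joins RRCCRRC and CRRCRRCCRRC.

RRCCRRCCRRCRRCCRRC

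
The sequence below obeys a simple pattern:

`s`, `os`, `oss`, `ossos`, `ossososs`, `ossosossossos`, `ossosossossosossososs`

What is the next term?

ossosossossosossosossossosossossos

Each term (from the third on) is the previous term followed by the one before it: term 3 = os·s = oss.
The next term joins ossosossossosossososs and ossosossossos.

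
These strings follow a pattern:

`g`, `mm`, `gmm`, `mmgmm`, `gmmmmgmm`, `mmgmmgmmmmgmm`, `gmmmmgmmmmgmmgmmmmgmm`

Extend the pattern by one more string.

Each term (from the third on) is the two preceding terms concatenated in order: term 3 = g·mm = gmm.
Continuing: mmgmmgmmmmgmm · gmmmmgmmmmgmmgmmmmgmm gives term 8.

mmgmmgmmmmgmmgmmmmgmmmmgmmgmmmmgmm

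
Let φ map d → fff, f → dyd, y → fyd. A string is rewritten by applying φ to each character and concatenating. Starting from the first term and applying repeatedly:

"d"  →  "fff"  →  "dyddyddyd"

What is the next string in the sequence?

Rewriting each symbol of dyddyddyd: d→fff, y→fyd, d→fff, d→fff, y→fyd, d→fff, d→fff, y→fyd, d→fff, which concatenates to fff fyd fff fff fyd fff fff fyd fff.

ffffydfffffffydfffffffydfff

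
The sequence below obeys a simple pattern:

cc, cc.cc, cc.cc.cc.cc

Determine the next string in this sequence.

s(k+1) = s(k)·.·s(k) — each term doubles the last with '.' between the halves.
Doubling cc.cc.cc.cc with '.' between the halves:

cc.cc.cc.cc.cc.cc.cc.cc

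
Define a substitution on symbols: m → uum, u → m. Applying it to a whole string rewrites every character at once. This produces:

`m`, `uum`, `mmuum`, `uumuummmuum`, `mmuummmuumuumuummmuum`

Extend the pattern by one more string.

uumuummmuumuumuummmuummmuummmuumuumuummmuum

φ(mmuummmuumuumuummmuum) expands symbol-by-symbol to uum uum m m uum uum uum m m uum m m uum m m uum uum uum m m uum; joining the 21 pieces gives the next term.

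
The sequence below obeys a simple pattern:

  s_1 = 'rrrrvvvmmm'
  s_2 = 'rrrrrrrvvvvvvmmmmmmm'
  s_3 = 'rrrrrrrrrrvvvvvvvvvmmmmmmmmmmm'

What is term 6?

rrrrrrrrrrrrrrrrrrrvvvvvvvvvvvvvvvvvvmmmmmmmmmmmmmmmmmmmmmmm

Term n consists of 3n+1 r's, followed by 3n v's, followed by 4n-1 m's (n = 1, 2, …).
For term 6, n = 6, so the run lengths are 19, 18, 23.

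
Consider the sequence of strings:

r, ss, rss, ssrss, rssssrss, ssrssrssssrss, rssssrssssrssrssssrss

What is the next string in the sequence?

From term 3 onward, concatenate the second-to-last term with the last: r·ss = rss, ss·rss = ssrss, …
Continuing: ssrssrssssrss · rssssrssssrssrssssrss gives term 8.

ssrssrssssrssrssssrssssrssrssssrss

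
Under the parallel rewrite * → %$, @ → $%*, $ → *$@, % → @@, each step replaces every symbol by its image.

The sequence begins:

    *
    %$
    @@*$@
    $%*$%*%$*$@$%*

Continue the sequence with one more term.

*$@@@%$*$@@@%$@@*$@%$*$@$%**$@@@%$

φ($%*$%*%$*$@$%*) expands symbol-by-symbol to *$@ @@ %$ *$@ @@ %$ @@ *$@ %$ *$@ $%* *$@ @@ %$; joining the 14 pieces gives the next term.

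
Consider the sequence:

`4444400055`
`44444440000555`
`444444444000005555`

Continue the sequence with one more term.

Reading off run lengths: 4 runs 5, 7, 9; 0 runs 3, 4, 5; 5 runs 2, 3, 4 — each is linear in n, where the shown terms are n = 2, 3, 4.
At n = 5 the blocks have lengths 11, 6, 5.

4444444444400000055555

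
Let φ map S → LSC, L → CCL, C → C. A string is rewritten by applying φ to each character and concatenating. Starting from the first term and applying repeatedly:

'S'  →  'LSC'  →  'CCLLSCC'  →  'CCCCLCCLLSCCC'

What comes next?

CCCCCCLCCCCLCCLLSCCCC

Replace each of the 13 characters of CCCCLCCLLSCCC in place — C C C C CCL C C CCL CCL LSC C C C — and concatenate.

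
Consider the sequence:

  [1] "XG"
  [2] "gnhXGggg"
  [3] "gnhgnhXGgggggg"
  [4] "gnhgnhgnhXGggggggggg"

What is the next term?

Each term wraps the previous one in gnh on the left and ggg on the right.
Applying this once more to gnhgnhgnhXGggggggggg:

gnhgnhgnhgnhXGgggggggggggg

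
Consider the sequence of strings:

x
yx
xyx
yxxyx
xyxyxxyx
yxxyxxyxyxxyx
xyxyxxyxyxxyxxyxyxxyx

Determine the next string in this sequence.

yxxyxxyxyxxyxxyxyxxyxyxxyxxyxyxxyx

From term 3 onward, concatenate the second-to-last term with the last: x·yx = xyx, yx·xyx = yxxyx, …
So term 8 is yxxyxxyxyxxyx·xyxyxxyxyxxyxxyxyxxyx.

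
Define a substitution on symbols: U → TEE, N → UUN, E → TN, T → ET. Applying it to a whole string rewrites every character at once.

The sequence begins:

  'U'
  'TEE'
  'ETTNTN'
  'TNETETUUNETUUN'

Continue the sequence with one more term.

Replace each of the 14 characters of TNETETUUNETUUN in place — ET UUN TN ET TN ET TEE TEE UUN TN ET TEE TEE UUN — and concatenate.

ETUUNTNETTNETTEETEEUUNTNETTEETEEUUN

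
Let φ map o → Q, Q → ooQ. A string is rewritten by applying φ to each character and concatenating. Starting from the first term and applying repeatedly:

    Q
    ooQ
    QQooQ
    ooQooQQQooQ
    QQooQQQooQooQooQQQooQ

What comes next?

ooQooQQQooQooQooQQQooQQQooQQQooQooQooQQQooQ

φ(QQooQQQooQooQooQQQooQ) expands symbol-by-symbol to ooQ ooQ Q Q ooQ ooQ ooQ Q Q ooQ Q Q ooQ Q Q ooQ ooQ ooQ Q Q ooQ; joining the 21 pieces gives the next term.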